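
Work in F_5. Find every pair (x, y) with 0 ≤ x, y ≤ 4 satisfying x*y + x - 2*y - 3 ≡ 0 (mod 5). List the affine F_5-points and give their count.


Affine F_5-points: {(0, 1), (1, 3), (3, 0), (4, 2)}; count = 4.

For each of the 25 pairs (x, y) ∈ F_5², evaluate f(x, y) mod 5. Record the zeros.
  x = 0: [0↦2, 1↦0, 2↦3, 3↦1, 4↦4]  zeros at y ∈ {1}
  x = 1: [0↦3, 1↦2, 2↦1, 3↦0, 4↦4]  zeros at y ∈ {3}
  x = 2: [0↦4, 1↦4, 2↦4, 3↦4, 4↦4]  zeros at y ∈ ∅
  x = 3: [0↦0, 1↦1, 2↦2, 3↦3, 4↦4]  zeros at y ∈ {0}
  x = 4: [0↦1, 1↦3, 2↦0, 3↦2, 4↦4]  zeros at y ∈ {2}
Collecting zeros: affine points = {(0, 1), (1, 3), (3, 0), (4, 2)}.
Total count |C(F_5)_aff| = 4.


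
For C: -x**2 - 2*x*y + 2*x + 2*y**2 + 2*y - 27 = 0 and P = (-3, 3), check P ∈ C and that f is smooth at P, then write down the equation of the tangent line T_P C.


Tangent line at P: 2*x + 20*y - 54 = 0.

Step 1: f(-3, 3) = 0, so P lies on C.
Step 2: partial derivatives
  f_x(x, y) = -2*x - 2*y + 2, f_y(x, y) = -2*x + 4*y + 2.
  f_x(P) = 2, f_y(P) = 20 (gradient nonzero, so P is smooth).
Step 3: tangent line at P: 2·(x − -3) + 20·(y − 3) = 0.
Expanding: 2*x + 20*y - 54 = 0.


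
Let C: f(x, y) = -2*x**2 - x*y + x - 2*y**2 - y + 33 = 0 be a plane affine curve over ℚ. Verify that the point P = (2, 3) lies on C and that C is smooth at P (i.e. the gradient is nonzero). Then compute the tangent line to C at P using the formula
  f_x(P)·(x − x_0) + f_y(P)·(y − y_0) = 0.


Tangent line at P: -10*x - 15*y + 65 = 0.

Step 1: f(2, 3) = 0, so P lies on C.
Step 2: partial derivatives
  f_x(x, y) = -4*x - y + 1, f_y(x, y) = -x - 4*y - 1.
  f_x(P) = -10, f_y(P) = -15 (gradient nonzero, so P is smooth).
Step 3: tangent line at P: -10·(x − 2) + -15·(y − 3) = 0.
Expanding: -10*x - 15*y + 65 = 0.


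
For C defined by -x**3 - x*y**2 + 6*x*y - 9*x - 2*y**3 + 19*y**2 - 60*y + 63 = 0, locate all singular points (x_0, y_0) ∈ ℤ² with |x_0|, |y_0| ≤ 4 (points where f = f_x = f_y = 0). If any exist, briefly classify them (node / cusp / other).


Singular points: {(0, 3)}; classification: cusp.

Compute partial derivatives:
  f_x = -3*x**2 - y**2 + 6*y - 9.
  f_y = -2*x*y + 6*x - 6*y**2 + 38*y - 60.
Scan x_0 ∈ {−4, ..., 4}. For each x_0, f_y(x_0, y) is a polynomial in y; find its integer roots y ∈ {−4, ..., 4}, then test f_x and f at those candidates.
  x = -4: f_y(-4, y) = -6*y**2 + 46*y - 84; vanishes at y ∈ {3}. (-4, 3): f_x = -48 ≠ 0.
  x = -3: f_y(-3, y) = -6*y**2 + 44*y - 78; vanishes at y ∈ {3}. (-3, 3): f_x = -27 ≠ 0.
  x = -2: f_y(-2, y) = -6*y**2 + 42*y - 72; vanishes at y ∈ {3, 4}. (-2, 3): f_x = -12 ≠ 0; (-2, 4): f_x = -13 ≠ 0.
  x = -1: f_y(-1, y) = -6*y**2 + 40*y - 66; vanishes at y ∈ {3}. (-1, 3): f_x = -3 ≠ 0.
  x = 0: f_y(0, y) = -6*y**2 + 38*y - 60; vanishes at y ∈ {3}. (0, 3): f_x = 0, f = 0 — SINGULAR.
  x = 1: f_y(1, y) = -6*y**2 + 36*y - 54; vanishes at y ∈ {3}. (1, 3): f_x = -3 ≠ 0.
  x = 2: f_y(2, y) = -6*y**2 + 34*y - 48; vanishes at y ∈ {3}. (2, 3): f_x = -12 ≠ 0.
  x = 3: f_y(3, y) = -6*y**2 + 32*y - 42; vanishes at y ∈ {3}. (3, 3): f_x = -27 ≠ 0.
  x = 4: f_y(4, y) = -6*y**2 + 30*y - 36; vanishes at y ∈ {2, 3}. (4, 2): f_x = -49 ≠ 0; (4, 3): f_x = -48 ≠ 0.
Only singular point on the grid: (0, 3).
Classify: substitute x = 0 + u, y = 3 + v and expand: f = -u**3 - u*v**2 - 2*v**3 + v**2.
No constant or linear terms (consistent with a singular point). Quadratic part: v**2. Cubic part: -u**3 - u*v**2 - 2*v**3.
The quadratic part v**2 is a perfect square, so there is a single (double) tangent line v = 0, i.e. y = 3. Restricting the cubic part to that line (v = 0) leaves -u**3 ≠ 0, so f is not divisible by v and the branch is v² ≈ u**3 to lowest order — this is a cusp.
Classification: cusp.


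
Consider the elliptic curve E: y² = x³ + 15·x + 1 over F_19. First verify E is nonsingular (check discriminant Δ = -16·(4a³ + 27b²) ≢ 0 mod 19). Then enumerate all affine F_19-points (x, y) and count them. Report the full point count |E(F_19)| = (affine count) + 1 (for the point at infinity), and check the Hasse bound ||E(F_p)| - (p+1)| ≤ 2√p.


Affine points = {(0, 1), (0, 18), (1, 6), (1, 13), (2, 1), (2, 18), (3, 4), (3, 15), (4, 7), (4, 12), (5, 7), (5, 12), (8, 5), (8, 14), (10, 7), (10, 12), (12, 3), (12, 16), (16, 9), (16, 10), (17, 1), (17, 18), (18, 2), (18, 17)}; affine count = 24; |E(F_19)| = 25.

Discriminant check: Δ ∝ 4a³ + 27b² = 4·15³ + 27·1² = 4·3375 + 27·1 ≡ 18 (mod 19). Nonzero ⇒ E is nonsingular.
For each x ∈ F_19, compute rhs = x³ + 15·x + 1 mod 19, then count y ∈ F_19 with y² ≡ rhs.
  x = 0: rhs = 1, matching y values: 1, 18 (2 points).
  x = 1: rhs = 17, matching y values: 6, 13 (2 points).
  x = 2: rhs = 1, matching y values: 1, 18 (2 points).
  x = 3: rhs = 16, matching y values: 4, 15 (2 points).
  x = 4: rhs = 11, matching y values: 7, 12 (2 points).
  x = 5: rhs = 11, matching y values: 7, 12 (2 points).
  x = 6: rhs = 3, matching y values: none (0 points).
  x = 7: rhs = 12, matching y values: none (0 points).
  x = 8: rhs = 6, matching y values: 5, 14 (2 points).
  x = 9: rhs = 10, matching y values: none (0 points).
  x = 10: rhs = 11, matching y values: 7, 12 (2 points).
  x = 11: rhs = 15, matching y values: none (0 points).
  x = 12: rhs = 9, matching y values: 3, 16 (2 points).
  x = 13: rhs = 18, matching y values: none (0 points).
  x = 14: rhs = 10, matching y values: none (0 points).
  x = 15: rhs = 10, matching y values: none (0 points).
  x = 16: rhs = 5, matching y values: 9, 10 (2 points).
  x = 17: rhs = 1, matching y values: 1, 18 (2 points).
  x = 18: rhs = 4, matching y values: 2, 17 (2 points).
Total affine count: 24.
Full point count |E(F_19)| = 24 + 1 = 25.
Hasse bound: |25 − (19+1)| = |5| = 5 ≤ 2√19 ≈ 8.7178 ✓.


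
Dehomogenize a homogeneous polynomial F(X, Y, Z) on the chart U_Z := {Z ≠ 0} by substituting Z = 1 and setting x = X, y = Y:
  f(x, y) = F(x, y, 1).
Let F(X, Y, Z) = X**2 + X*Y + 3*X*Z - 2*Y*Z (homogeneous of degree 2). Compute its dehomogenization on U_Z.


f(x, y) = x**2 + x*y + 3*x - 2*y

On U_Z we set Z = 1. Each monomial c·X^i·Y^j·Z^k in F becomes c·x^i·y^j·1^k = c·x^i·y^j.
Substituting Z = 1: F(X, Y, 1) = x**2 + x*y + 3*x - 2*y.
Note: deg(f) ≤ deg(F) = 2; strict inequality happens when F is divisible by Z (lost terms).


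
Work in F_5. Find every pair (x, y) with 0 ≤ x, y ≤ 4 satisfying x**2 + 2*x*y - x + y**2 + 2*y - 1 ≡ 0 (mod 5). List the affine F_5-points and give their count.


Affine F_5-points: {(1, 3), (3, 0), (3, 2), (4, 2), (4, 3)}; count = 5.

For each of the 25 pairs (x, y) ∈ F_5², evaluate f(x, y) mod 5. Record the zeros.
  x = 0: [0↦4, 1↦2, 2↦2, 3↦4, 4↦3]  zeros at y ∈ ∅
  x = 1: [0↦4, 1↦4, 2↦1, 3↦0, 4↦1]  zeros at y ∈ {3}
  x = 2: [0↦1, 1↦3, 2↦2, 3↦3, 4↦1]  zeros at y ∈ ∅
  x = 3: [0↦0, 1↦4, 2↦0, 3↦3, 4↦3]  zeros at y ∈ {0, 2}
  x = 4: [0↦1, 1↦2, 2↦0, 3↦0, 4↦2]  zeros at y ∈ {2, 3}
Collecting zeros: affine points = {(1, 3), (3, 0), (3, 2), (4, 2), (4, 3)}.
Total count |C(F_5)_aff| = 5.


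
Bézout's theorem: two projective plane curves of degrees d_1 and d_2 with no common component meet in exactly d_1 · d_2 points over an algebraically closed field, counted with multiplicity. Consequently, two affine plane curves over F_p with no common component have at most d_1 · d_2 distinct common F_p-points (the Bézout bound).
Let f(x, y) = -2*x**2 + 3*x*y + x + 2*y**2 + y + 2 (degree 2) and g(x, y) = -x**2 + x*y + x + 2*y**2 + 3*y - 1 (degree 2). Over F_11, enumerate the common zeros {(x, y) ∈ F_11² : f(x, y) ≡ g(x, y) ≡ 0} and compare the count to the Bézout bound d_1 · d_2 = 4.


Common zeros: {(2, 6)}; count = 1; Bézout bound = 4.

deg(f) = 2, deg(g) = 2, so Bézout bound = 4.
Scan x ∈ F_11. For each x, list the y ∈ F_11 with f(x, y) ≡ 0 and those with g(x, y) ≡ 0 (mod 11); the common zeros in that column are the intersection.
  x = 0: f ≡ 0 at y ∈ ∅; g ≡ 0 at y ∈ ∅; common: ∅.
  x = 1: f ≡ 0 at y ∈ ∅; g ≡ 0 at y ∈ ∅; common: ∅.
  x = 2: f ≡ 0 at y ∈ {6, 7}; g ≡ 0 at y ∈ {6, 8}; common: {6}.
  x = 3: f ≡ 0 at y ∈ ∅; g ≡ 0 at y ∈ {9, 10}; common: ∅.
  x = 4: f ≡ 0 at y ∈ {1, 9}; g ≡ 0 at y ∈ ∅; common: ∅.
  x = 5: f ≡ 0 at y ∈ ∅; g ≡ 0 at y ∈ {1, 6}; common: ∅.
  x = 6: f ≡ 0 at y ∈ {3, 4}; g ≡ 0 at y ∈ ∅; common: ∅.
  x = 7: f ≡ 0 at y ∈ ∅; g ≡ 0 at y ∈ {8, 9}; common: ∅.
  x = 8: f ≡ 0 at y ∈ ∅; g ≡ 0 at y ∈ {1, 10}; common: ∅.
  x = 9: f ≡ 0 at y ∈ {1, 7}; g ≡ 0 at y ∈ ∅; common: ∅.
  x = 10: f ≡ 0 at y ∈ {3, 9}; g ≡ 0 at y ∈ ∅; common: ∅.
Collecting: common zeros = {(2, 6)}, so the count is 1.
Comparison with the Bézout bound: 1 ≤ 4 = deg(f)·deg(g), as expected for curves with no common component (the affine F_11-count falls short of the bound because intersections may lie at infinity, over extension fields, or carry multiplicity).


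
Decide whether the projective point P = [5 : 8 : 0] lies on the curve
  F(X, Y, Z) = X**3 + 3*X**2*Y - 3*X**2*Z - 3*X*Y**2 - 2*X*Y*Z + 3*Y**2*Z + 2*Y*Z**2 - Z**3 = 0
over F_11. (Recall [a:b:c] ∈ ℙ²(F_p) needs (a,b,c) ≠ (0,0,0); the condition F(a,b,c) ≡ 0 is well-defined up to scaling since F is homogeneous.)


F(5,8,0) ≡ 7 (mod 11); P is NOT on the curve.

Evaluate F(5, 8, 0) term-by-term (mod 11).
  X**3 ↦ 1·125·1·1 = 125
  3*X**2*Y ↦ 3·25·8·1 = 600
  -3*X**2*Z ↦ -3·25·1·0 = 0
  -3*X*Y**2 ↦ -3·5·64·1 = -960
  -2*X*Y*Z ↦ -2·5·8·0 = 0
  3*Y**2*Z ↦ 3·1·64·0 = 0
  2*Y*Z**2 ↦ 2·1·8·0 = 0
  -Z**3 ↦ -1·1·1·0 = 0
Sum: F(5, 8, 0) = (125) + (600) + (0) + (-960) + (0) + (0) + (0) + (0) = -235.
Reducing mod 11: -235 ≡ 7 (mod 11).
Since F(a, b, c) ≡ 7 ≠ 0 (mod 11), P does NOT lie on the curve.


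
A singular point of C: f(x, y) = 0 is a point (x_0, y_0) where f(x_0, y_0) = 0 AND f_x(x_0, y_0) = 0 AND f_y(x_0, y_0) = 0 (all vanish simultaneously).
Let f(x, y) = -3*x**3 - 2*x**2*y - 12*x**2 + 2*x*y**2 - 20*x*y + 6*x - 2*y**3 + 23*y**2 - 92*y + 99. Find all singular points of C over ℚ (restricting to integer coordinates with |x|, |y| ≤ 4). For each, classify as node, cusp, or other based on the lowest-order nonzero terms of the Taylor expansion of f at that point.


Singular points: {(-2, 3)}; classification: cusp.

Compute partial derivatives:
  f_x = -9*x**2 - 4*x*y - 24*x + 2*y**2 - 20*y + 6.
  f_y = -2*x**2 + 4*x*y - 20*x - 6*y**2 + 46*y - 92.
Scan x_0 ∈ {−4, ..., 4}. For each x_0, f_y(x_0, y) is a polynomial in y; find its integer roots y ∈ {−4, ..., 4}, then test f_x and f at those candidates.
  x = -4: f_y(-4, y) = -6*y**2 + 30*y - 44; no integer root y with |y| ≤ 4.
  x = -3: f_y(-3, y) = -6*y**2 + 34*y - 50; no integer root y with |y| ≤ 4.
  x = -2: f_y(-2, y) = -6*y**2 + 38*y - 60; vanishes at y ∈ {3}. (-2, 3): f_x = 0, f = 0 — SINGULAR.
  x = -1: f_y(-1, y) = -6*y**2 + 42*y - 74; no integer root y with |y| ≤ 4.
  x = 0: f_y(0, y) = -6*y**2 + 46*y - 92; no integer root y with |y| ≤ 4.
  x = 1: f_y(1, y) = -6*y**2 + 50*y - 114; no integer root y with |y| ≤ 4.
  x = 2: f_y(2, y) = -6*y**2 + 54*y - 140; no integer root y with |y| ≤ 4.
  x = 3: f_y(3, y) = -6*y**2 + 58*y - 170; no integer root y with |y| ≤ 4.
  x = 4: f_y(4, y) = -6*y**2 + 62*y - 204; no integer root y with |y| ≤ 4.
Only singular point on the grid: (-2, 3).
Classify: substitute x = -2 + u, y = 3 + v and expand: f = -3*u**3 - 2*u**2*v + 2*u*v**2 - 2*v**3 + v**2.
No constant or linear terms (consistent with a singular point). Quadratic part: v**2. Cubic part: -3*u**3 - 2*u**2*v + 2*u*v**2 - 2*v**3.
The quadratic part v**2 is a perfect square, so there is a single (double) tangent line v = 0, i.e. y = 3. Restricting the cubic part to that line (v = 0) leaves -3*u**3 ≠ 0, so f is not divisible by v and the branch is v² ≈ 3*u**3 to lowest order — this is a cusp.
Classification: cusp.


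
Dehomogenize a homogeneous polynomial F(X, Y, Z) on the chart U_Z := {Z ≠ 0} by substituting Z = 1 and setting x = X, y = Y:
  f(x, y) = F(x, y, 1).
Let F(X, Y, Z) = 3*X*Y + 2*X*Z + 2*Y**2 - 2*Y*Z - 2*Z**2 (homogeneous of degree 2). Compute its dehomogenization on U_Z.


f(x, y) = 3*x*y + 2*x + 2*y**2 - 2*y - 2

On U_Z we set Z = 1. Each monomial c·X^i·Y^j·Z^k in F becomes c·x^i·y^j·1^k = c·x^i·y^j.
Substituting Z = 1: F(X, Y, 1) = 3*x*y + 2*x + 2*y**2 - 2*y - 2.
Note: deg(f) ≤ deg(F) = 2; strict inequality happens when F is divisible by Z (lost terms).


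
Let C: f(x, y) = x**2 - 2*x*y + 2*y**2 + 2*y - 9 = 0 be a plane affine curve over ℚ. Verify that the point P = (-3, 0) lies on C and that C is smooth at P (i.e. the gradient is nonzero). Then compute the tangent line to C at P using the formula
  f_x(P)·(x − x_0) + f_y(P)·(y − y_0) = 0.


Tangent line at P: -6*x + 8*y - 18 = 0.

Step 1: f(-3, 0) = 0, so P lies on C.
Step 2: partial derivatives
  f_x(x, y) = 2*x - 2*y, f_y(x, y) = -2*x + 4*y + 2.
  f_x(P) = -6, f_y(P) = 8 (gradient nonzero, so P is smooth).
Step 3: tangent line at P: -6·(x − -3) + 8·(y − 0) = 0.
Expanding: -6*x + 8*y - 18 = 0.


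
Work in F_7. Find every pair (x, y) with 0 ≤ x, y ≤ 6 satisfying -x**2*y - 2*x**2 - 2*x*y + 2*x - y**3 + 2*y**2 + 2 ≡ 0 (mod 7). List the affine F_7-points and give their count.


Affine F_7-points: {(0, 3), (1, 1), (1, 4), (2, 3), (4, 2), (4, 5), (5, 4), (5, 6), (6, 1), (6, 2), (6, 6)}; count = 11.

For each of the 49 pairs (x, y) ∈ F_7², evaluate f(x, y) mod 7. Record the zeros.
  x = 0: [0↦2, 1↦3, 2↦2, 3↦0, 4↦5, 5↦4, 6↦5]  zeros at y ∈ {3}
  x = 1: [0↦2, 1↦0, 2↦3, 3↦5, 4↦0, 5↦3, 6↦1]  zeros at y ∈ {1, 4}
  x = 2: [0↦5, 1↦5, 2↦3, 3↦0, 4↦4, 5↦2, 6↦2]  zeros at y ∈ {3}
  x = 3: [0↦4, 1↦4, 2↦2, 3↦6, 4↦3, 5↦1, 6↦1]  zeros at y ∈ ∅
  x = 4: [0↦6, 1↦4, 2↦0, 3↦2, 4↦4, 5↦0, 6↦5]  zeros at y ∈ {2, 5}
  x = 5: [0↦4, 1↦5, 2↦4, 3↦2, 4↦0, 5↦6, 6↦0]  zeros at y ∈ {4, 6}
  x = 6: [0↦5, 1↦0, 2↦0, 3↦6, 4↦5, 5↦5, 6↦0]  zeros at y ∈ {1, 2, 6}
Collecting zeros: affine points = {(0, 3), (1, 1), (1, 4), (2, 3), (4, 2), (4, 5), (5, 4), (5, 6), (6, 1), (6, 2), (6, 6)}.
Total count |C(F_7)_aff| = 11.


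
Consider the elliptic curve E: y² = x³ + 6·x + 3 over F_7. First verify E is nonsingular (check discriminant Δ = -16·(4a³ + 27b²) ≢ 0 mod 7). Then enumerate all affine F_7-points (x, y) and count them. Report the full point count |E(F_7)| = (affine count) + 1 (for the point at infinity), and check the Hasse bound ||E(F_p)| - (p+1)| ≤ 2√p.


Affine points = {(2, 3), (2, 4), (4, 0), (5, 2), (5, 5)}; affine count = 5; |E(F_7)| = 6.

Discriminant check: Δ ∝ 4a³ + 27b² = 4·6³ + 27·3² = 4·216 + 27·9 ≡ 1 (mod 7). Nonzero ⇒ E is nonsingular.
For each x ∈ F_7, compute rhs = x³ + 6·x + 3 mod 7, then count y ∈ F_7 with y² ≡ rhs.
  x = 0: rhs = 3, matching y values: none (0 points).
  x = 1: rhs = 3, matching y values: none (0 points).
  x = 2: rhs = 2, matching y values: 3, 4 (2 points).
  x = 3: rhs = 6, matching y values: none (0 points).
  x = 4: rhs = 0, matching y values: 0 (1 points).
  x = 5: rhs = 4, matching y values: 2, 5 (2 points).
  x = 6: rhs = 3, matching y values: none (0 points).
Total affine count: 5.
Full point count |E(F_7)| = 5 + 1 = 6.
Hasse bound: |6 − (7+1)| = |-2| = 2 ≤ 2√7 ≈ 5.2915 ✓.


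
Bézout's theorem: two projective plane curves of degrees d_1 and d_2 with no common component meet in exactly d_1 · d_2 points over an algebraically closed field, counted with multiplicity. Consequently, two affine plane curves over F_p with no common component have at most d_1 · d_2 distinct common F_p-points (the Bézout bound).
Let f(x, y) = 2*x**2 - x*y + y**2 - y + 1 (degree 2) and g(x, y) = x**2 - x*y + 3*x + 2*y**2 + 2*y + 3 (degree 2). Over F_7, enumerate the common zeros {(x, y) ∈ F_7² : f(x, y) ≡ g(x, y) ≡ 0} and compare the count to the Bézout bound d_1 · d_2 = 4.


Common zeros: {(0, 5), (2, 2)}; count = 2; Bézout bound = 4.

deg(f) = 2, deg(g) = 2, so Bézout bound = 4.
Scan x ∈ F_7. For each x, list the y ∈ F_7 with f(x, y) ≡ 0 and those with g(x, y) ≡ 0 (mod 7); the common zeros in that column are the intersection.
  x = 0: f ≡ 0 at y ∈ {3, 5}; g ≡ 0 at y ∈ {1, 5}; common: {5}.
  x = 1: f ≡ 0 at y ∈ ∅; g ≡ 0 at y ∈ {0, 3}; common: ∅.
  x = 2: f ≡ 0 at y ∈ {1, 2}; g ≡ 0 at y ∈ {2, 5}; common: {2}.
  x = 3: f ≡ 0 at y ∈ ∅; g ≡ 0 at y ∈ {0, 4}; common: ∅.
  x = 4: f ≡ 0 at y ∈ ∅; g ≡ 0 at y ∈ {2, 6}; common: ∅.
  x = 5: f ≡ 0 at y ∈ {3}; g ≡ 0 at y ∈ {1, 4}; common: ∅.
  x = 6: f ≡ 0 at y ∈ {2, 5}; g ≡ 0 at y ∈ {3, 6}; common: ∅.
Collecting: common zeros = {(0, 5), (2, 2)}, so the count is 2.
Comparison with the Bézout bound: 2 ≤ 4 = deg(f)·deg(g), as expected for curves with no common component (the affine F_7-count falls short of the bound because intersections may lie at infinity, over extension fields, or carry multiplicity).


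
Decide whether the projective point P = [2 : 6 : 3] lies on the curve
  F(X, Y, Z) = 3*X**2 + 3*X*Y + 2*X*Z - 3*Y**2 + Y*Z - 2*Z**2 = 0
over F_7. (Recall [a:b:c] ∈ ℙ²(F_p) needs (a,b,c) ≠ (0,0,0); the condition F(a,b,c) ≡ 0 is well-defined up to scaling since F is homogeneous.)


F(2,6,3) ≡ 1 (mod 7); P is NOT on the curve.

Evaluate F(2, 6, 3) term-by-term (mod 7).
  3*X**2 ↦ 3·4·1·1 = 12
  3*X*Y ↦ 3·2·6·1 = 36
  2*X*Z ↦ 2·2·1·3 = 12
  -3*Y**2 ↦ -3·1·36·1 = -108
  Y*Z ↦ 1·1·6·3 = 18
  -2*Z**2 ↦ -2·1·1·9 = -18
Sum: F(2, 6, 3) = (12) + (36) + (12) + (-108) + (18) + (-18) = -48.
Reducing mod 7: -48 ≡ 1 (mod 7).
Since F(a, b, c) ≡ 1 ≠ 0 (mod 7), P does NOT lie on the curve.


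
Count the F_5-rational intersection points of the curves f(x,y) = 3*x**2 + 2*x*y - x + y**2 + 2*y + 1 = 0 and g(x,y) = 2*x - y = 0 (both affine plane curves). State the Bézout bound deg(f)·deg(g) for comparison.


Common zeros: {(1, 2)}; count = 1; Bézout bound = 2.

deg(f) = 2, deg(g) = 1, so Bézout bound = 2.
Scan x ∈ F_5. For each x, list the y ∈ F_5 with f(x, y) ≡ 0 and those with g(x, y) ≡ 0 (mod 5); the common zeros in that column are the intersection.
  x = 0: f ≡ 0 at y ∈ {4}; g ≡ 0 at y ∈ {0}; common: ∅.
  x = 1: f ≡ 0 at y ∈ {2, 4}; g ≡ 0 at y ∈ {2}; common: {2}.
  x = 2: f ≡ 0 at y ∈ ∅; g ≡ 0 at y ∈ {4}; common: ∅.
  x = 3: f ≡ 0 at y ∈ {0, 2}; g ≡ 0 at y ∈ {1}; common: ∅.
  x = 4: f ≡ 0 at y ∈ {0}; g ≡ 0 at y ∈ {3}; common: ∅.
Collecting: common zeros = {(1, 2)}, so the count is 1.
Comparison with the Bézout bound: 1 ≤ 2 = deg(f)·deg(g), as expected for curves with no common component (the affine F_5-count falls short of the bound because intersections may lie at infinity, over extension fields, or carry multiplicity).


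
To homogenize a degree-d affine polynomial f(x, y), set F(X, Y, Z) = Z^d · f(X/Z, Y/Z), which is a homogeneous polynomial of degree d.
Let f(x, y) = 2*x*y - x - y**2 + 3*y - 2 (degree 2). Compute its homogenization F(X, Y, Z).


F(X, Y, Z) = 2*X*Y - X*Z - Y**2 + 3*Y*Z - 2*Z**2

deg(f) = 2.
Substitute x = X/Z, y = Y/Z into f, then multiply by Z^2.
  monomial 2·x^1·y^1 ↦ 2·X^1·Y^1·Z^0.
  monomial -1·x^1·y^0 ↦ -1·X^1·Y^0·Z^1.
  monomial -1·x^0·y^2 ↦ -1·X^0·Y^2·Z^0.
  monomial 3·x^0·y^1 ↦ 3·X^0·Y^1·Z^1.
  monomial -2·x^0·y^0 ↦ -2·X^0·Y^0·Z^2.
Collecting: F(X, Y, Z) = 2*X*Y - X*Z - Y**2 + 3*Y*Z - 2*Z**2.


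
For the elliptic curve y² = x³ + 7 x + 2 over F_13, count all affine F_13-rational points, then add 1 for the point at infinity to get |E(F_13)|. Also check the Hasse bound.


Affine points = {(1, 6), (1, 7), (4, 4), (4, 9), (6, 0), (7, 2), (7, 11), (9, 1), (9, 12)}; affine count = 9; |E(F_13)| = 10.

Discriminant check: Δ ∝ 4a³ + 27b² = 4·7³ + 27·2² = 4·343 + 27·4 ≡ 11 (mod 13). Nonzero ⇒ E is nonsingular.
For each x ∈ F_13, compute rhs = x³ + 7·x + 2 mod 13, then count y ∈ F_13 with y² ≡ rhs.
  x = 0: rhs = 2, matching y values: none (0 points).
  x = 1: rhs = 10, matching y values: 6, 7 (2 points).
  x = 2: rhs = 11, matching y values: none (0 points).
  x = 3: rhs = 11, matching y values: none (0 points).
  x = 4: rhs = 3, matching y values: 4, 9 (2 points).
  x = 5: rhs = 6, matching y values: none (0 points).
  x = 6: rhs = 0, matching y values: 0 (1 points).
  x = 7: rhs = 4, matching y values: 2, 11 (2 points).
  x = 8: rhs = 11, matching y values: none (0 points).
  x = 9: rhs = 1, matching y values: 1, 12 (2 points).
  x = 10: rhs = 6, matching y values: none (0 points).
  x = 11: rhs = 6, matching y values: none (0 points).
  x = 12: rhs = 7, matching y values: none (0 points).
Total affine count: 9.
Full point count |E(F_13)| = 9 + 1 = 10.
Hasse bound: |10 − (13+1)| = |-4| = 4 ≤ 2√13 ≈ 7.2111 ✓.


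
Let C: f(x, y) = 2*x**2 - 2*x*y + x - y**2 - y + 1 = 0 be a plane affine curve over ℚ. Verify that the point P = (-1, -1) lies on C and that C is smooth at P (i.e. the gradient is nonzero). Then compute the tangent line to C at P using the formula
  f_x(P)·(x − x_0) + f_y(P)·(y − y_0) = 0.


Tangent line at P: -x + 3*y + 2 = 0.

Step 1: f(-1, -1) = 0, so P lies on C.
Step 2: partial derivatives
  f_x(x, y) = 4*x - 2*y + 1, f_y(x, y) = -2*x - 2*y - 1.
  f_x(P) = -1, f_y(P) = 3 (gradient nonzero, so P is smooth).
Step 3: tangent line at P: -1·(x − -1) + 3·(y − -1) = 0.
Expanding: -x + 3*y + 2 = 0.


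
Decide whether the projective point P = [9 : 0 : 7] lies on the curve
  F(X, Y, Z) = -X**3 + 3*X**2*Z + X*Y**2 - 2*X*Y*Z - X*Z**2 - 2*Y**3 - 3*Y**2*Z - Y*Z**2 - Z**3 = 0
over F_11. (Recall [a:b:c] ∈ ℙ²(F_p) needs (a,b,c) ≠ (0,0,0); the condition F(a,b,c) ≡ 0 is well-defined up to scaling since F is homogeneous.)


F(9,0,7) ≡ 1 (mod 11); P is NOT on the curve.

Evaluate F(9, 0, 7) term-by-term (mod 11).
  -X**3 ↦ -1·729·1·1 = -729
  3*X**2*Z ↦ 3·81·1·7 = 1701
  X*Y**2 ↦ 1·9·0·1 = 0
  -2*X*Y*Z ↦ -2·9·0·7 = 0
  -X*Z**2 ↦ -1·9·1·49 = -441
  -2*Y**3 ↦ -2·1·0·1 = 0
  -3*Y**2*Z ↦ -3·1·0·7 = 0
  -Y*Z**2 ↦ -1·1·0·49 = 0
  -Z**3 ↦ -1·1·1·343 = -343
Sum: F(9, 0, 7) = (-729) + (1701) + (0) + (0) + (-441) + (0) + (0) + (0) + (-343) = 188.
Reducing mod 11: 188 ≡ 1 (mod 11).
Since F(a, b, c) ≡ 1 ≠ 0 (mod 11), P does NOT lie on the curve.


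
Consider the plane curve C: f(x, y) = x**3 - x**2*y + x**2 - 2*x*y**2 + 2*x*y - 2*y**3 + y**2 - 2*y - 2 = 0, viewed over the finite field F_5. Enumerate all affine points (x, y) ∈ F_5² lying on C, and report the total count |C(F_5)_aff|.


Affine F_5-points: {(0, 1), (1, 0), (2, 0), (3, 3)}; count = 4.

For each of the 25 pairs (x, y) ∈ F_5², evaluate f(x, y) mod 5. Record the zeros.
  x = 0: [0↦3, 1↦0, 2↦2, 3↦2, 4↦3]  zeros at y ∈ {1}
  x = 1: [0↦0, 1↦1, 2↦3, 3↦4, 4↦2]  zeros at y ∈ {0}
  x = 2: [0↦0, 1↦3, 2↦3, 3↦3, 4↦1]  zeros at y ∈ {0}
  x = 3: [0↦4, 1↦2, 2↦3, 3↦0, 4↦1]  zeros at y ∈ {3}
  x = 4: [0↦3, 1↦4, 2↦4, 3↦1, 4↦3]  zeros at y ∈ ∅
Collecting zeros: affine points = {(0, 1), (1, 0), (2, 0), (3, 3)}.
Total count |C(F_5)_aff| = 4.


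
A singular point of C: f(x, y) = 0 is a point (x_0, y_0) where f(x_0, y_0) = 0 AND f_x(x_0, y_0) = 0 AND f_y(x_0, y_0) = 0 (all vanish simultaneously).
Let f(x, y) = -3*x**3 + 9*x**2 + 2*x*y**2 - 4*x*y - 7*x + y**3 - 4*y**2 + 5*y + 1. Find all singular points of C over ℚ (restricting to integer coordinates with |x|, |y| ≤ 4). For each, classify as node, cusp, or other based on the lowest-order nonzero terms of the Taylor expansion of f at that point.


Singular points: {(1, 1)}; classification: cusp.

Compute partial derivatives:
  f_x = -9*x**2 + 18*x + 2*y**2 - 4*y - 7.
  f_y = 4*x*y - 4*x + 3*y**2 - 8*y + 5.
Scan x_0 ∈ {−4, ..., 4}. For each x_0, f_y(x_0, y) is a polynomial in y; find its integer roots y ∈ {−4, ..., 4}, then test f_x and f at those candidates.
  x = -4: f_y(-4, y) = 3*y**2 - 24*y + 21; vanishes at y ∈ {1}. (-4, 1): f_x = -225 ≠ 0.
  x = -3: f_y(-3, y) = 3*y**2 - 20*y + 17; vanishes at y ∈ {1}. (-3, 1): f_x = -144 ≠ 0.
  x = -2: f_y(-2, y) = 3*y**2 - 16*y + 13; vanishes at y ∈ {1}. (-2, 1): f_x = -81 ≠ 0.
  x = -1: f_y(-1, y) = 3*y**2 - 12*y + 9; vanishes at y ∈ {1, 3}. (-1, 1): f_x = -36 ≠ 0; (-1, 3): f_x = -28 ≠ 0.
  x = 0: f_y(0, y) = 3*y**2 - 8*y + 5; vanishes at y ∈ {1}. (0, 1): f_x = -9 ≠ 0.
  x = 1: f_y(1, y) = 3*y**2 - 4*y + 1; vanishes at y ∈ {1}. (1, 1): f_x = 0, f = 0 — SINGULAR.
  x = 2: f_y(2, y) = 3*y**2 - 3; vanishes at y ∈ {-1, 1}. (2, -1): f_x = -1 ≠ 0; (2, 1): f_x = -9 ≠ 0.
  x = 3: f_y(3, y) = 3*y**2 + 4*y - 7; vanishes at y ∈ {1}. (3, 1): f_x = -36 ≠ 0.
  x = 4: f_y(4, y) = 3*y**2 + 8*y - 11; vanishes at y ∈ {1}. (4, 1): f_x = -81 ≠ 0.
Only singular point on the grid: (1, 1).
Classify: substitute x = 1 + u, y = 1 + v and expand: f = -3*u**3 + 2*u*v**2 + v**3 + v**2.
No constant or linear terms (consistent with a singular point). Quadratic part: v**2. Cubic part: -3*u**3 + 2*u*v**2 + v**3.
The quadratic part v**2 is a perfect square, so there is a single (double) tangent line v = 0, i.e. y = 1. Restricting the cubic part to that line (v = 0) leaves -3*u**3 ≠ 0, so f is not divisible by v and the branch is v² ≈ 3*u**3 to lowest order — this is a cusp.
Classification: cusp.


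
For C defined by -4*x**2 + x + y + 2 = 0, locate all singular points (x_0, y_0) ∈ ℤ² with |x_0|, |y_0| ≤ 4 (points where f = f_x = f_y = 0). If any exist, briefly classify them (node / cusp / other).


No singular points in the scanned grid; C is smooth there.

Compute partial derivatives:
  f_x = 1 - 8*x.
  f_y = 1.
f_y = 1 is a nonzero constant, so f_y never vanishes: no point (x, y) can satisfy f = f_x = f_y = 0. In particular no (x, y) ∈ {−4, ..., 4}² is singular; the curve is smooth.


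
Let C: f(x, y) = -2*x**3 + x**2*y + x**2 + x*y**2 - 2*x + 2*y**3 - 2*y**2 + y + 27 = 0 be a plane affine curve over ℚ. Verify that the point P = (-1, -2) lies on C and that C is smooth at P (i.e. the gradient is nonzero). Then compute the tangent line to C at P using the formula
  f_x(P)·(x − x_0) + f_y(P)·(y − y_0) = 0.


Tangent line at P: -2*x + 38*y + 74 = 0.

Step 1: f(-1, -2) = 0, so P lies on C.
Step 2: partial derivatives
  f_x(x, y) = -6*x**2 + 2*x*y + 2*x + y**2 - 2, f_y(x, y) = x**2 + 2*x*y + 6*y**2 - 4*y + 1.
  f_x(P) = -2, f_y(P) = 38 (gradient nonzero, so P is smooth).
Step 3: tangent line at P: -2·(x − -1) + 38·(y − -2) = 0.
Expanding: -2*x + 38*y + 74 = 0.


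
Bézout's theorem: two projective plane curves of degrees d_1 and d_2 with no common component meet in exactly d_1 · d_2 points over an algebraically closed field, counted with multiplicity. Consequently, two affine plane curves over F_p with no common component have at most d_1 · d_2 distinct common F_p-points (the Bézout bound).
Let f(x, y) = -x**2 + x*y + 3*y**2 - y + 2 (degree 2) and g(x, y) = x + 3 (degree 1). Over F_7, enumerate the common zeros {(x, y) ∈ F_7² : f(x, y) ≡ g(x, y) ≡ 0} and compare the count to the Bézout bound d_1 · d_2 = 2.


Common zeros: {(4, 0), (4, 6)}; count = 2; Bézout bound = 2.

deg(f) = 2, deg(g) = 1, so Bézout bound = 2.
Scan x ∈ F_7. For each x, list the y ∈ F_7 with f(x, y) ≡ 0 and those with g(x, y) ≡ 0 (mod 7); the common zeros in that column are the intersection.
  x = 0: f ≡ 0 at y ∈ ∅; g ≡ 0 at y ∈ ∅; common: ∅.
  x = 1: f ≡ 0 at y ∈ {3, 4}; g ≡ 0 at y ∈ ∅; common: ∅.
  x = 2: f ≡ 0 at y ∈ {3, 6}; g ≡ 0 at y ∈ ∅; common: ∅.
  x = 3: f ≡ 0 at y ∈ {0, 4}; g ≡ 0 at y ∈ ∅; common: ∅.
  x = 4: f ≡ 0 at y ∈ {0, 6}; g ≡ 0 at y ∈ {0, 1, 2, 3, 4, 5, 6}; common: {0, 6}.
  x = 5: f ≡ 0 at y ∈ ∅; g ≡ 0 at y ∈ ∅; common: ∅.
  x = 6: f ≡ 0 at y ∈ ∅; g ≡ 0 at y ∈ ∅; common: ∅.
Collecting: common zeros = {(4, 0), (4, 6)}, so the count is 2.
Comparison with the Bézout bound: 2 ≤ 2 = deg(f)·deg(g), as expected for curves with no common component (the bound is attained).


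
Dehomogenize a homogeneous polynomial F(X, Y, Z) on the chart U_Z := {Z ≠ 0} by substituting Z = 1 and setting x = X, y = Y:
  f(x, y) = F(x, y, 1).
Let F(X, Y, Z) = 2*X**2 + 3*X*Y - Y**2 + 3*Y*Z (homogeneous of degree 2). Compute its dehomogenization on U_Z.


f(x, y) = 2*x**2 + 3*x*y - y**2 + 3*y

On U_Z we set Z = 1. Each monomial c·X^i·Y^j·Z^k in F becomes c·x^i·y^j·1^k = c·x^i·y^j.
Substituting Z = 1: F(X, Y, 1) = 2*x**2 + 3*x*y - y**2 + 3*y.
Note: deg(f) ≤ deg(F) = 2; strict inequality happens when F is divisible by Z (lost terms).


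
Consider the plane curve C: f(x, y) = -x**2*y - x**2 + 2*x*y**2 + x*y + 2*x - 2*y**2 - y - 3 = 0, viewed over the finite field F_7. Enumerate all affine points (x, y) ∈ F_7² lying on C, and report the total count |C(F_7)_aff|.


Affine F_7-points: {(1, 5), (5, 2), (5, 5), (6, 2), (6, 6)}; count = 5.

For each of the 49 pairs (x, y) ∈ F_7², evaluate f(x, y) mod 7. Record the zeros.
  x = 0: [0↦4, 1↦1, 2↦1, 3↦4, 4↦3, 5↦5, 6↦3]  zeros at y ∈ ∅
  x = 1: [0↦5, 1↦4, 2↦3, 3↦2, 4↦1, 5↦0, 6↦6]  zeros at y ∈ {5}
  x = 2: [0↦4, 1↦3, 2↦6, 3↦6, 4↦3, 5↦4, 6↦2]  zeros at y ∈ ∅
  x = 3: [0↦1, 1↦5, 2↦3, 3↦2, 4↦2, 5↦3, 6↦5]  zeros at y ∈ ∅
  x = 4: [0↦3, 1↦3, 2↦1, 3↦4, 4↦5, 5↦4, 6↦1]  zeros at y ∈ ∅
  x = 5: [0↦3, 1↦4, 2↦0, 3↦5, 4↦5, 5↦0, 6↦4]  zeros at y ∈ {2, 5}
  x = 6: [0↦1, 1↦1, 2↦0, 3↦5, 4↦2, 5↦5, 6↦0]  zeros at y ∈ {2, 6}
Collecting zeros: affine points = {(1, 5), (5, 2), (5, 5), (6, 2), (6, 6)}.
Total count |C(F_7)_aff| = 5.


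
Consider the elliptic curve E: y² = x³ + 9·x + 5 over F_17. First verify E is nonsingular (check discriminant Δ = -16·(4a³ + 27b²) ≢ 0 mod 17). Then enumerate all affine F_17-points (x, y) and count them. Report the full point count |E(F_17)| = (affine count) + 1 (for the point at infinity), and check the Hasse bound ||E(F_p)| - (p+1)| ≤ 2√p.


Affine points = {(1, 7), (1, 10), (3, 5), (3, 12), (9, 4), (9, 13), (14, 6), (14, 11), (15, 8), (15, 9)}; affine count = 10; |E(F_17)| = 11.

Discriminant check: Δ ∝ 4a³ + 27b² = 4·9³ + 27·5² = 4·729 + 27·25 ≡ 4 (mod 17). Nonzero ⇒ E is nonsingular.
For each x ∈ F_17, compute rhs = x³ + 9·x + 5 mod 17, then count y ∈ F_17 with y² ≡ rhs.
  x = 0: rhs = 5, matching y values: none (0 points).
  x = 1: rhs = 15, matching y values: 7, 10 (2 points).
  x = 2: rhs = 14, matching y values: none (0 points).
  x = 3: rhs = 8, matching y values: 5, 12 (2 points).
  x = 4: rhs = 3, matching y values: none (0 points).
  x = 5: rhs = 5, matching y values: none (0 points).
  x = 6: rhs = 3, matching y values: none (0 points).
  x = 7: rhs = 3, matching y values: none (0 points).
  x = 8: rhs = 11, matching y values: none (0 points).
  x = 9: rhs = 16, matching y values: 4, 13 (2 points).
  x = 10: rhs = 7, matching y values: none (0 points).
  x = 11: rhs = 7, matching y values: none (0 points).
  x = 12: rhs = 5, matching y values: none (0 points).
  x = 13: rhs = 7, matching y values: none (0 points).
  x = 14: rhs = 2, matching y values: 6, 11 (2 points).
  x = 15: rhs = 13, matching y values: 8, 9 (2 points).
  x = 16: rhs = 12, matching y values: none (0 points).
Total affine count: 10.
Full point count |E(F_17)| = 10 + 1 = 11.
Hasse bound: |11 − (17+1)| = |-7| = 7 ≤ 2√17 ≈ 8.2462 ✓.


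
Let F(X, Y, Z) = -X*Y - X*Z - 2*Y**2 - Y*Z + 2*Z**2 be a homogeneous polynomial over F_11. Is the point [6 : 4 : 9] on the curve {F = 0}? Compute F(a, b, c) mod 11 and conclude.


F(6,4,9) ≡ 5 (mod 11); P is NOT on the curve.

Evaluate F(6, 4, 9) term-by-term (mod 11).
  -X*Y ↦ -1·6·4·1 = -24
  -X*Z ↦ -1·6·1·9 = -54
  -2*Y**2 ↦ -2·1·16·1 = -32
  -Y*Z ↦ -1·1·4·9 = -36
  2*Z**2 ↦ 2·1·1·81 = 162
Sum: F(6, 4, 9) = (-24) + (-54) + (-32) + (-36) + (162) = 16.
Reducing mod 11: 16 ≡ 5 (mod 11).
Since F(a, b, c) ≡ 5 ≠ 0 (mod 11), P does NOT lie on the curve.


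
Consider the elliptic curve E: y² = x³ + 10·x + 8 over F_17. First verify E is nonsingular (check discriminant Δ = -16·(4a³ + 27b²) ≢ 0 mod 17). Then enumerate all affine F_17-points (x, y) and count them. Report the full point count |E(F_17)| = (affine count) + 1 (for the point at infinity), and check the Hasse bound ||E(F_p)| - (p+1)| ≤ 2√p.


Affine points = {(0, 5), (0, 12), (1, 6), (1, 11), (2, 6), (2, 11), (5, 8), (5, 9), (7, 8), (7, 9), (11, 2), (11, 15), (14, 6), (14, 11)}; affine count = 14; |E(F_17)| = 15.

Discriminant check: Δ ∝ 4a³ + 27b² = 4·10³ + 27·8² = 4·1000 + 27·64 ≡ 16 (mod 17). Nonzero ⇒ E is nonsingular.
For each x ∈ F_17, compute rhs = x³ + 10·x + 8 mod 17, then count y ∈ F_17 with y² ≡ rhs.
  x = 0: rhs = 8, matching y values: 5, 12 (2 points).
  x = 1: rhs = 2, matching y values: 6, 11 (2 points).
  x = 2: rhs = 2, matching y values: 6, 11 (2 points).
  x = 3: rhs = 14, matching y values: none (0 points).
  x = 4: rhs = 10, matching y values: none (0 points).
  x = 5: rhs = 13, matching y values: 8, 9 (2 points).
  x = 6: rhs = 12, matching y values: none (0 points).
  x = 7: rhs = 13, matching y values: 8, 9 (2 points).
  x = 8: rhs = 5, matching y values: none (0 points).
  x = 9: rhs = 11, matching y values: none (0 points).
  x = 10: rhs = 3, matching y values: none (0 points).
  x = 11: rhs = 4, matching y values: 2, 15 (2 points).
  x = 12: rhs = 3, matching y values: none (0 points).
  x = 13: rhs = 6, matching y values: none (0 points).
  x = 14: rhs = 2, matching y values: 6, 11 (2 points).
  x = 15: rhs = 14, matching y values: none (0 points).
  x = 16: rhs = 14, matching y values: none (0 points).
Total affine count: 14.
Full point count |E(F_17)| = 14 + 1 = 15.
Hasse bound: |15 − (17+1)| = |-3| = 3 ≤ 2√17 ≈ 8.2462 ✓.


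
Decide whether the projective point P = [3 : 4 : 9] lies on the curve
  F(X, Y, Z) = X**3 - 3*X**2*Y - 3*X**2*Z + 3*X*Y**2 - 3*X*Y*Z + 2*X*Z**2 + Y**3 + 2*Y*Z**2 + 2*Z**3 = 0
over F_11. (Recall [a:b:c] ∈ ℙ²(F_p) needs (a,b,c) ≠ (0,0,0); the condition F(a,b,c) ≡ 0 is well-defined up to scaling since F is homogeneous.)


F(3,4,9) ≡ 7 (mod 11); P is NOT on the curve.

Evaluate F(3, 4, 9) term-by-term (mod 11).
  X**3 ↦ 1·27·1·1 = 27
  -3*X**2*Y ↦ -3·9·4·1 = -108
  -3*X**2*Z ↦ -3·9·1·9 = -243
  3*X*Y**2 ↦ 3·3·16·1 = 144
  -3*X*Y*Z ↦ -3·3·4·9 = -324
  2*X*Z**2 ↦ 2·3·1·81 = 486
  Y**3 ↦ 1·1·64·1 = 64
  2*Y*Z**2 ↦ 2·1·4·81 = 648
  2*Z**3 ↦ 2·1·1·729 = 1458
Sum: F(3, 4, 9) = (27) + (-108) + (-243) + (144) + (-324) + (486) + (64) + (648) + (1458) = 2152.
Reducing mod 11: 2152 ≡ 7 (mod 11).
Since F(a, b, c) ≡ 7 ≠ 0 (mod 11), P does NOT lie on the curve.


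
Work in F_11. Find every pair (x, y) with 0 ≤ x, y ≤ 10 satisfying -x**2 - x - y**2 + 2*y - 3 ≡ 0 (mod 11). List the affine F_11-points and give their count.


Affine F_11-points: {(0, 4), (0, 9), (2, 6), (2, 7), (4, 1), (5, 0), (5, 2), (6, 1), (8, 6), (8, 7), (10, 4), (10, 9)}; count = 12.

For each of the 121 pairs (x, y) ∈ F_11², evaluate f(x, y) mod 11. Record the zeros.
  x = 0: [0↦8, 1↦9, 2↦8, 3↦5, 4↦0, 5↦4, 6↦6, 7↦6, 8↦4, 9↦0, 10↦5]  zeros at y ∈ {4, 9}
  x = 1: [0↦6, 1↦7, 2↦6, 3↦3, 4↦9, 5↦2, 6↦4, 7↦4, 8↦2, 9↦9, 10↦3]  zeros at y ∈ ∅
  x = 2: [0↦2, 1↦3, 2↦2, 3↦10, 4↦5, 5↦9, 6↦0, 7↦0, 8↦9, 9↦5, 10↦10]  zeros at y ∈ {6, 7}
  x = 3: [0↦7, 1↦8, 2↦7, 3↦4, 4↦10, 5↦3, 6↦5, 7↦5, 8↦3, 9↦10, 10↦4]  zeros at y ∈ ∅
  x = 4: [0↦10, 1↦0, 2↦10, 3↦7, 4↦2, 5↦6, 6↦8, 7↦8, 8↦6, 9↦2, 10↦7]  zeros at y ∈ {1}
  x = 5: [0↦0, 1↦1, 2↦0, 3↦8, 4↦3, 5↦7, 6↦9, 7↦9, 8↦7, 9↦3, 10↦8]  zeros at y ∈ {0, 2}
  x = 6: [0↦10, 1↦0, 2↦10, 3↦7, 4↦2, 5↦6, 6↦8, 7↦8, 8↦6, 9↦2, 10↦7]  zeros at y ∈ {1}
  x = 7: [0↦7, 1↦8, 2↦7, 3↦4, 4↦10, 5↦3, 6↦5, 7↦5, 8↦3, 9↦10, 10↦4]  zeros at y ∈ ∅
  x = 8: [0↦2, 1↦3, 2↦2, 3↦10, 4↦5, 5↦9, 6↦0, 7↦0, 8↦9, 9↦5, 10↦10]  zeros at y ∈ {6, 7}
  x = 9: [0↦6, 1↦7, 2↦6, 3↦3, 4↦9, 5↦2, 6↦4, 7↦4, 8↦2, 9↦9, 10↦3]  zeros at y ∈ ∅
  x = 10: [0↦8, 1↦9, 2↦8, 3↦5, 4↦0, 5↦4, 6↦6, 7↦6, 8↦4, 9↦0, 10↦5]  zeros at y ∈ {4, 9}
Collecting zeros: affine points = {(0, 4), (0, 9), (2, 6), (2, 7), (4, 1), (5, 0), (5, 2), (6, 1), (8, 6), (8, 7), (10, 4), (10, 9)}.
Total count |C(F_11)_aff| = 12.


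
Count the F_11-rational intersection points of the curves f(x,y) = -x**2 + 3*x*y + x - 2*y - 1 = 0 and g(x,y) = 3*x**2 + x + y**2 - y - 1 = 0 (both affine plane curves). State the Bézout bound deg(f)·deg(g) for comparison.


Common zeros: {(5, 5), (7, 4)}; count = 2; Bézout bound = 4.

deg(f) = 2, deg(g) = 2, so Bézout bound = 4.
Scan x ∈ F_11. For each x, list the y ∈ F_11 with f(x, y) ≡ 0 and those with g(x, y) ≡ 0 (mod 11); the common zeros in that column are the intersection.
  x = 0: f ≡ 0 at y ∈ {5}; g ≡ 0 at y ∈ {4, 8}; common: ∅.
  x = 1: f ≡ 0 at y ∈ {1}; g ≡ 0 at y ∈ {6}; common: ∅.
  x = 2: f ≡ 0 at y ∈ {9}; g ≡ 0 at y ∈ {5, 7}; common: ∅.
  x = 3: f ≡ 0 at y ∈ {1}; g ≡ 0 at y ∈ ∅; common: ∅.
  x = 4: f ≡ 0 at y ∈ {9}; g ≡ 0 at y ∈ ∅; common: ∅.
  x = 5: f ≡ 0 at y ∈ {5}; g ≡ 0 at y ∈ {5, 7}; common: {5}.
  x = 6: f ≡ 0 at y ∈ {4}; g ≡ 0 at y ∈ {6}; common: ∅.
  x = 7: f ≡ 0 at y ∈ {4}; g ≡ 0 at y ∈ {4, 8}; common: {4}.
  x = 8: f ≡ 0 at y ∈ ∅; g ≡ 0 at y ∈ ∅; common: ∅.
  x = 9: f ≡ 0 at y ∈ {6}; g ≡ 0 at y ∈ {2, 10}; common: ∅.
  x = 10: f ≡ 0 at y ∈ {6}; g ≡ 0 at y ∈ ∅; common: ∅.
Collecting: common zeros = {(5, 5), (7, 4)}, so the count is 2.
Comparison with the Bézout bound: 2 ≤ 4 = deg(f)·deg(g), as expected for curves with no common component (the affine F_11-count falls short of the bound because intersections may lie at infinity, over extension fields, or carry multiplicity).


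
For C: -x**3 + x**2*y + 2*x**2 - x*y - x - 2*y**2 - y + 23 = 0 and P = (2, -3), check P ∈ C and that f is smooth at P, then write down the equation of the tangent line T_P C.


Tangent line at P: -14*x + 13*y + 67 = 0.

Step 1: f(2, -3) = 0, so P lies on C.
Step 2: partial derivatives
  f_x(x, y) = -3*x**2 + 2*x*y + 4*x - y - 1, f_y(x, y) = x**2 - x - 4*y - 1.
  f_x(P) = -14, f_y(P) = 13 (gradient nonzero, so P is smooth).
Step 3: tangent line at P: -14·(x − 2) + 13·(y − -3) = 0.
Expanding: -14*x + 13*y + 67 = 0.


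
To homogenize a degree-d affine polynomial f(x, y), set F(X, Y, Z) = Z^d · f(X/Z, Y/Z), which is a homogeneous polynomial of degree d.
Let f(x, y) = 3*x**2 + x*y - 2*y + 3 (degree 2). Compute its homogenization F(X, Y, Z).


F(X, Y, Z) = 3*X**2 + X*Y - 2*Y*Z + 3*Z**2

deg(f) = 2.
Substitute x = X/Z, y = Y/Z into f, then multiply by Z^2.
  monomial 3·x^2·y^0 ↦ 3·X^2·Y^0·Z^0.
  monomial 1·x^1·y^1 ↦ 1·X^1·Y^1·Z^0.
  monomial -2·x^0·y^1 ↦ -2·X^0·Y^1·Z^1.
  monomial 3·x^0·y^0 ↦ 3·X^0·Y^0·Z^2.
Collecting: F(X, Y, Z) = 3*X**2 + X*Y - 2*Y*Z + 3*Z**2.


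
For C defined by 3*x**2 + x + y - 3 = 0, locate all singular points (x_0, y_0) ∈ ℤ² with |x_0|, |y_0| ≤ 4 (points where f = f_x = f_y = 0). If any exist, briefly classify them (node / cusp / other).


No singular points in the scanned grid; C is smooth there.

Compute partial derivatives:
  f_x = 6*x + 1.
  f_y = 1.
f_y = 1 is a nonzero constant, so f_y never vanishes: no point (x, y) can satisfy f = f_x = f_y = 0. In particular no (x, y) ∈ {−4, ..., 4}² is singular; the curve is smooth.


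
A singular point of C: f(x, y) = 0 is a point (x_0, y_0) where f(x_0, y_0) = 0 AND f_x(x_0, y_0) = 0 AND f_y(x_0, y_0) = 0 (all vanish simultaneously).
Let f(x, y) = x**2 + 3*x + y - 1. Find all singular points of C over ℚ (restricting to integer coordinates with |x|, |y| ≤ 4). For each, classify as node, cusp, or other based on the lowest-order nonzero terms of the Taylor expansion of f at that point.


No singular points in the scanned grid; C is smooth there.

Compute partial derivatives:
  f_x = 2*x + 3.
  f_y = 1.
f_y = 1 is a nonzero constant, so f_y never vanishes: no point (x, y) can satisfy f = f_x = f_y = 0. In particular no (x, y) ∈ {−4, ..., 4}² is singular; the curve is smooth.
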